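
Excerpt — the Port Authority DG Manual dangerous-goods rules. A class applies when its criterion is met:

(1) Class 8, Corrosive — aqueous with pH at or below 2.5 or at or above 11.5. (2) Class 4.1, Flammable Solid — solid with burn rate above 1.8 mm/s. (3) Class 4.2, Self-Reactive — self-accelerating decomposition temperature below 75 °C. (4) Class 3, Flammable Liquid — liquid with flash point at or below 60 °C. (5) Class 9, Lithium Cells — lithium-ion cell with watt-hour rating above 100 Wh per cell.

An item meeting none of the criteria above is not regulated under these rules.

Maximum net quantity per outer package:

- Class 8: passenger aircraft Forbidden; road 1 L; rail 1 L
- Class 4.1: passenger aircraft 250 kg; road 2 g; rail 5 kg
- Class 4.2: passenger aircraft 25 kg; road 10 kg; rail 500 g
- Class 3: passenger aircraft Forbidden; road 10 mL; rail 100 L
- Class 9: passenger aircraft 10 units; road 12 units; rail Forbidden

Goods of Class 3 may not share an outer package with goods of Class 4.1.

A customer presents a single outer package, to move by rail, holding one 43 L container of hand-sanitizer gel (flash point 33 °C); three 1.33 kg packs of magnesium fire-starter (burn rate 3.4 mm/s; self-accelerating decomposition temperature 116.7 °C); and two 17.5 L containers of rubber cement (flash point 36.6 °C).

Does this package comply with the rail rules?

With flash point 33 °C (≤ 60 °C), the hand-sanitizer gel falls in Class 3.
The magnesium fire-starter has burn rate 3.4 mm/s, which is > 1.8 mm/s, so it is Class 4.1 (Flammable Solid).
Flash point 36.6 °C meets the Class 3 criterion (Flammable Liquid), so the rubber cement is Class 3.
Total Class 3: 43 L + (two 17.5 L containers = 35 L) = 78 L.
78 L ≤ 100 L (rail limit, Class 3) — within limit.
Class 4.1 quantity: three 1.33 kg packs = 3.99 kg.
3.99 kg ≤ 5 kg (rail limit, Class 4.1) — within limit.
Class 3 and Class 4.1 may not share an outer package.

No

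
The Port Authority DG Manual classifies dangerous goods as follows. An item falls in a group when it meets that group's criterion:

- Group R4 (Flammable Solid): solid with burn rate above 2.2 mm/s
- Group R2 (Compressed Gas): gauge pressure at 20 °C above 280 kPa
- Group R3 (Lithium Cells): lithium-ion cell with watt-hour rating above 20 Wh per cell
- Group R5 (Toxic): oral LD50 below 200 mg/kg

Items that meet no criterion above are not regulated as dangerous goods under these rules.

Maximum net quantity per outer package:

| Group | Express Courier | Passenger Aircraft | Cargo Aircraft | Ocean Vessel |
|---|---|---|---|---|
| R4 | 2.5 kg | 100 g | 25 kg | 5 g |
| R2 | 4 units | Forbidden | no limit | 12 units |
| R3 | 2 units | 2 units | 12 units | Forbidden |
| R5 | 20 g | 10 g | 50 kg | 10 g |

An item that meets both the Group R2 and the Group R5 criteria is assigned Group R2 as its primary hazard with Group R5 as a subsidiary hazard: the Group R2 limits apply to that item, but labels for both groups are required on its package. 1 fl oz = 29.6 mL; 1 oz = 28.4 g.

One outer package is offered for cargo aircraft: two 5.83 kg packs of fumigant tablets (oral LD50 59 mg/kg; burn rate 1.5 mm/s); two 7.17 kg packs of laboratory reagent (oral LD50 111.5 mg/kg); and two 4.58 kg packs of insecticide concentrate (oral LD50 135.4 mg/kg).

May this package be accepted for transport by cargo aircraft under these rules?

With oral LD50 59 mg/kg (< 200 mg/kg), the fumigant tablets fall in Group R5.
The laboratory reagent has oral LD50 111.5 mg/kg, which is < 200 mg/kg, so it is Group R5 (Toxic).
Insecticide concentrate: oral LD50 135.4 mg/kg < 200 mg/kg → Group R5 (Toxic).
Group R5 net quantity: (two 5.83 kg packs = 11.66 kg) + (two 7.17 kg packs = 14.34 kg) + (two 4.58 kg packs = 9.16 kg) = 35.16 kg.
35.16 kg ≤ 50 kg (cargo aircraft limit, Group R5) — within limit.

Yes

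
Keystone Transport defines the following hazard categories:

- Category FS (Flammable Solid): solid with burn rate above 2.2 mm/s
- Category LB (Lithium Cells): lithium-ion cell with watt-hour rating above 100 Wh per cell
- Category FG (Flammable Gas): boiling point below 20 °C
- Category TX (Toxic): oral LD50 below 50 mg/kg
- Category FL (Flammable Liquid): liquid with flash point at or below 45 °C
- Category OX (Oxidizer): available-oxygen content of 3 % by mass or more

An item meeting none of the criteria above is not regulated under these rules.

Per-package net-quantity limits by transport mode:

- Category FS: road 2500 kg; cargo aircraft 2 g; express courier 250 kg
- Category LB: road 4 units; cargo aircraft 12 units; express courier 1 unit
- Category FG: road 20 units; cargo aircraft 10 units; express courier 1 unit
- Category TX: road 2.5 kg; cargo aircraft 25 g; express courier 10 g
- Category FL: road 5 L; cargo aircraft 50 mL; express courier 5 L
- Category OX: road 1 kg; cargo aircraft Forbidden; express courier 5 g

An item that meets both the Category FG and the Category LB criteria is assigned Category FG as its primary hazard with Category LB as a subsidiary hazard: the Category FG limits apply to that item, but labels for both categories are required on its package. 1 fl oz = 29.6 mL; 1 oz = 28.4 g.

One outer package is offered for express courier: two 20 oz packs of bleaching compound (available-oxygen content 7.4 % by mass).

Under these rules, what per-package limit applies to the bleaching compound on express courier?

5 g

Available-oxygen content 7.4 % by mass meets the Category OX criterion (Oxidizer), so the bleaching compound is Category OX.
The express courier limit for Category OX is 5 g.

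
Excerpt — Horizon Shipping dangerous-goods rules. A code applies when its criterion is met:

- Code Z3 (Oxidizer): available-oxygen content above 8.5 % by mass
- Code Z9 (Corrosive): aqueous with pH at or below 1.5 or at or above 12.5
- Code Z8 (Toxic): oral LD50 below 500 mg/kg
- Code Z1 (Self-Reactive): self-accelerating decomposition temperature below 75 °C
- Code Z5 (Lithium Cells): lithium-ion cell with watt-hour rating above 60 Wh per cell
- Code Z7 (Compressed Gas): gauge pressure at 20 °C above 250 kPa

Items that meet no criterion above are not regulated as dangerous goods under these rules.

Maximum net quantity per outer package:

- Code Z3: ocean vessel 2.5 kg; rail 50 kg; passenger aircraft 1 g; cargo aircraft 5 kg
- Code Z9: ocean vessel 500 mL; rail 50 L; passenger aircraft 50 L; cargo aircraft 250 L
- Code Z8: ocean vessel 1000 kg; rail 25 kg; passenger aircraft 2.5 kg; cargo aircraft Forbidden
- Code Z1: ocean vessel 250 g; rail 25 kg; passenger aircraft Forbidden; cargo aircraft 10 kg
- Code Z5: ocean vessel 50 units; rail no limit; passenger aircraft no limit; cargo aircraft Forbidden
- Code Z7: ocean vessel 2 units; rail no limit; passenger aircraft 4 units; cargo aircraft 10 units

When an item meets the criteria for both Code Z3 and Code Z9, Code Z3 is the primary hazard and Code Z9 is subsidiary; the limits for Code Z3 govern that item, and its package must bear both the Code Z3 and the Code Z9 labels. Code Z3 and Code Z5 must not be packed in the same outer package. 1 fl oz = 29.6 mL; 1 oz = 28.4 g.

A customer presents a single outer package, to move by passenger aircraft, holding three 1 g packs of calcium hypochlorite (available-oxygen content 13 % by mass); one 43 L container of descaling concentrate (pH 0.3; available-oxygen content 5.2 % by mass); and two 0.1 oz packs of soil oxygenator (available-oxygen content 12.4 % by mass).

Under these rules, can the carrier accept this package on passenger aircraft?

No

With available-oxygen content 13 % by mass (> 8.5 % by mass), the calcium hypochlorite falls in Code Z3.
Descaling concentrate: pH 0.3 ≤ 1.5 → Code Z9 (Corrosive).
With available-oxygen content 12.4 % by mass (> 8.5 % by mass), the soil oxygenator falls in Code Z3.
Code Z3 net quantity: (three 1 g packs = 3 g) + (two 0.1 oz packs = 5.68 g) = 8.68 g.
That exceeds the Code Z3 passenger aircraft limit of 1 g.
Code Z9 quantity: 43 L.
That is within the Code Z9 passenger aircraft limit of 50 L.
The segregation rule (Code Z3 with Code Z5) does not apply to Code Z3 with Code Z9.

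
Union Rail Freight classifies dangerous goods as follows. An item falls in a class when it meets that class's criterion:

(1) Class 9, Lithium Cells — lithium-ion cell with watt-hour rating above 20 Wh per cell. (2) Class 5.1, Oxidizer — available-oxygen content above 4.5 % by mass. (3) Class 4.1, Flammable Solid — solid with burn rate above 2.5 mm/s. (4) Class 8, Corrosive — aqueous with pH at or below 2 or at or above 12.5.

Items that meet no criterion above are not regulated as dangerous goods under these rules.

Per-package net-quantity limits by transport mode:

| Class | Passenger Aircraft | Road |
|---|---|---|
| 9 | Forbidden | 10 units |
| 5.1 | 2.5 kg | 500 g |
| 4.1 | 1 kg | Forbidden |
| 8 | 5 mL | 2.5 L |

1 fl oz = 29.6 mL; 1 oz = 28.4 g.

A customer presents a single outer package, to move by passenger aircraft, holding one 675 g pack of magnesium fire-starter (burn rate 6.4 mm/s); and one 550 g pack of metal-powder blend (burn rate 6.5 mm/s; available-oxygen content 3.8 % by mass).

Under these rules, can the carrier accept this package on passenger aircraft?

Magnesium fire-starter: burn rate 6.4 mm/s > 2.5 mm/s → Class 4.1 (Flammable Solid).
The metal-powder blend has burn rate 6.5 mm/s, which is > 2.5 mm/s, so it is Class 4.1 (Flammable Solid).
Class 4.1 net quantity: 675 g + 550 g = 1.225 kg.
That exceeds the Class 4.1 passenger aircraft limit of 1 kg.

No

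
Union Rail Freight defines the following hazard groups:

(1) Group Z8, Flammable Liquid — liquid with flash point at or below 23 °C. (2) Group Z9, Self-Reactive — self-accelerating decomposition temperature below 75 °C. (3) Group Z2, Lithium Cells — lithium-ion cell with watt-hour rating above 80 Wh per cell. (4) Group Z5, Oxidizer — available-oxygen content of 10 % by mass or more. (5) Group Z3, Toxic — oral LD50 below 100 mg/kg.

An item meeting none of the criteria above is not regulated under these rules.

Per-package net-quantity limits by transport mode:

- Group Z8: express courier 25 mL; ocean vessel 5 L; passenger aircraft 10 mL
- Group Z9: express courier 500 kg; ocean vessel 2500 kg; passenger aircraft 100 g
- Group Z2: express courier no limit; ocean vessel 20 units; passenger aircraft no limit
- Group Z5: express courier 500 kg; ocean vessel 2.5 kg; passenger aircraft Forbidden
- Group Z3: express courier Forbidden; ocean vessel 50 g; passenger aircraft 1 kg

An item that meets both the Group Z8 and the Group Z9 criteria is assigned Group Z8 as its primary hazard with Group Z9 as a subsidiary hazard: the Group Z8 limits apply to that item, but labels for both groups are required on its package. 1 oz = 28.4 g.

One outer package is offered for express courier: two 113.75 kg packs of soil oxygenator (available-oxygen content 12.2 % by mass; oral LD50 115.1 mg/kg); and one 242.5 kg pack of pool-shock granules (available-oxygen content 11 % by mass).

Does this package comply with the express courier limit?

Yes

Soil oxygenator: available-oxygen content 12.2 % by mass ≥ 10 % by mass → Group Z5 (Oxidizer).
The pool-shock granules have available-oxygen content 11 % by mass, which is ≥ 10 % by mass, so they are Group Z5 (Oxidizer).
Total Group Z5: (two 113.75 kg packs = 227.5 kg) + 242.5 kg = 470 kg.
That is within the Group Z5 express courier limit of 500 kg.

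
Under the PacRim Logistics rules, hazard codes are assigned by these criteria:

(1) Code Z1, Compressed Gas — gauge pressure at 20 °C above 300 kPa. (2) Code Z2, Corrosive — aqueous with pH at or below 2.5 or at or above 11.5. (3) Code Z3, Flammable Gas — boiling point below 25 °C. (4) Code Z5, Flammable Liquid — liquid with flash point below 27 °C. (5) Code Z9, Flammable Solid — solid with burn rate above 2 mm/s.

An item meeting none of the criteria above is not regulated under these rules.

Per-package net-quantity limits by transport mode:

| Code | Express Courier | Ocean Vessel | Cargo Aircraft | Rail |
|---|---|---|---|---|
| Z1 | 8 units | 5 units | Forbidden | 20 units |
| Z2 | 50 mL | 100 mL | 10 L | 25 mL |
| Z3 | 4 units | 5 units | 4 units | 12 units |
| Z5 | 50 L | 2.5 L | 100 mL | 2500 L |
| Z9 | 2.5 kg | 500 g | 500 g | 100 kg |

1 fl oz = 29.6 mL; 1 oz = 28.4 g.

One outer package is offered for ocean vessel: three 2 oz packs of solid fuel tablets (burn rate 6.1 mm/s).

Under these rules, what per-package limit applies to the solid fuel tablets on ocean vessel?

Burn rate 6.1 mm/s meets the Code Z9 criterion (Flammable Solid), so the solid fuel tablets are Code Z9.
The ocean vessel limit for Code Z9 is 500 g.

500 g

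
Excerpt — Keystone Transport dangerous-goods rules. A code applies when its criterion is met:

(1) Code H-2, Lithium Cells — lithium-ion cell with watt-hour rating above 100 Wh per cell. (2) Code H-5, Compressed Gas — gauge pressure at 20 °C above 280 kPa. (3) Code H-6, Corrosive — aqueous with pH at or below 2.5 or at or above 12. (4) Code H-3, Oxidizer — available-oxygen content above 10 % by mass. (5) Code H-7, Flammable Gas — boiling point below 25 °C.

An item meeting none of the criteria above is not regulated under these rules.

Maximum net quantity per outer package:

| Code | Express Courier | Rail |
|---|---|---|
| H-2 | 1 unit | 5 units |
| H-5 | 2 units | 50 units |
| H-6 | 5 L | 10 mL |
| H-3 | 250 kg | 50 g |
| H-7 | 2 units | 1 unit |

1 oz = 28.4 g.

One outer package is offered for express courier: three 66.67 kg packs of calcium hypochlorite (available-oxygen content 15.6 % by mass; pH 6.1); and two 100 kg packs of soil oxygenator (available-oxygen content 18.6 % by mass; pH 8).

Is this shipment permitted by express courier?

No

Available-oxygen content 15.6 % by mass meets the Code H-3 criterion (Oxidizer), so the calcium hypochlorite is Code H-3.
Available-oxygen content 18.6 % by mass meets the Code H-3 criterion (Oxidizer), so the soil oxygenator is Code H-3.
Total Code H-3: (three 66.67 kg packs = 200.01 kg) + (two 100 kg packs = 200 kg) = 400.01 kg.
400.01 kg > 250 kg (express courier limit, Code H-3) — over the limit.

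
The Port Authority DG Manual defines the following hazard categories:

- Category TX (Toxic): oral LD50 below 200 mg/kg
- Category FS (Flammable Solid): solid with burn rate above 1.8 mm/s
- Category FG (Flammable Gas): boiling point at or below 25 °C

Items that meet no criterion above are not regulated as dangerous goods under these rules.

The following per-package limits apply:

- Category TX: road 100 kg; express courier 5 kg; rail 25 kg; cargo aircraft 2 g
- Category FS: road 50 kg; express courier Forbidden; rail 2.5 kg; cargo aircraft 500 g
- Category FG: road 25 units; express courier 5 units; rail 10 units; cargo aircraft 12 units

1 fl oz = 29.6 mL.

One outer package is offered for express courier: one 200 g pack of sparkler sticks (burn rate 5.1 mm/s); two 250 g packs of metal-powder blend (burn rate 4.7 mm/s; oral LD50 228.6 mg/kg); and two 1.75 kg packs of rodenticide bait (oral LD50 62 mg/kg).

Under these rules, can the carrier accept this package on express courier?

Burn rate 5.1 mm/s meets the Category FS criterion (Flammable Solid), so the sparkler sticks are Category FS.
Metal-powder blend: burn rate 4.7 mm/s > 1.8 mm/s → Category FS (Flammable Solid).
The rodenticide bait has oral LD50 62 mg/kg, which is < 200 mg/kg, so it is Category TX (Toxic).
Category FS net quantity: 200 g + (two 250 g packs = 500 g) = 700 g.
Category FS is Forbidden by express courier.
Category TX quantity: two 1.75 kg packs = 3.5 kg.
That is within the Category TX express courier limit of 5 kg.

No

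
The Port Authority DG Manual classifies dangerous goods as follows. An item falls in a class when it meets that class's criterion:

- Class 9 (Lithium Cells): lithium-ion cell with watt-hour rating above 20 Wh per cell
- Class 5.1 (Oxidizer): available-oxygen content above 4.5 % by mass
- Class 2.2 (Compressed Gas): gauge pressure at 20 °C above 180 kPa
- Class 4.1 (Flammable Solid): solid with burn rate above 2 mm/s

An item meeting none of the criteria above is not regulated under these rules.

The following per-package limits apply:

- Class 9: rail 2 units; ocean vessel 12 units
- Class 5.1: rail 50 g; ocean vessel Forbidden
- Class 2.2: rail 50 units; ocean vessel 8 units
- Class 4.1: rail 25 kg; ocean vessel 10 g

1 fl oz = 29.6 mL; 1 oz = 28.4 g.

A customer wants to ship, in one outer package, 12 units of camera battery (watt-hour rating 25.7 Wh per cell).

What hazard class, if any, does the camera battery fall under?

Watt-hour rating 25.7 Wh per cell meets the Class 9 criterion (Lithium Cells), so the camera battery is Class 9.

Class 9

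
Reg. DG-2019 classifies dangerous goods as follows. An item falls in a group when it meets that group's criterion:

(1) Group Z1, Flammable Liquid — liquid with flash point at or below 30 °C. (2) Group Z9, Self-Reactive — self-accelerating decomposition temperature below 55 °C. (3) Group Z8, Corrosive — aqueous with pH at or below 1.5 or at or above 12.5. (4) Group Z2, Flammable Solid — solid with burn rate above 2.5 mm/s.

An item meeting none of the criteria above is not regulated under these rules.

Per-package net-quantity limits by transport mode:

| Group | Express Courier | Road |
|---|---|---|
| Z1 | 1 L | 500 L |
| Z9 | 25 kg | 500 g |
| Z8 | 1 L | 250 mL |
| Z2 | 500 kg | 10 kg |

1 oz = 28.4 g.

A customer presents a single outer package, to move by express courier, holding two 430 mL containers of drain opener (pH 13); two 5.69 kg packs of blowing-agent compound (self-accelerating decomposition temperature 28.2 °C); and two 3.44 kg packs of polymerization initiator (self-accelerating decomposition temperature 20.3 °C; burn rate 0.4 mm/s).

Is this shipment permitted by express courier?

Drain opener: pH 13 ≥ 12.5 → Group Z8 (Corrosive).
With self-accelerating decomposition temperature 28.2 °C (< 55 °C), the blowing-agent compound falls in Group Z9.
Self-accelerating decomposition temperature 20.3 °C meets the Group Z9 criterion (Self-Reactive), so the polymerization initiator is Group Z9.
Group Z8 quantity: two 430 mL containers = 860 mL.
860 mL is within the express courier limit of 1 L for Group Z8.
Total Group Z9: (two 5.69 kg packs = 11.38 kg) + (two 3.44 kg packs = 6.88 kg) = 18.26 kg.
18.26 kg is within the express courier limit of 25 kg for Group Z9.
Every hazard group is within its express courier limit and no segregation rule is violated.

Yes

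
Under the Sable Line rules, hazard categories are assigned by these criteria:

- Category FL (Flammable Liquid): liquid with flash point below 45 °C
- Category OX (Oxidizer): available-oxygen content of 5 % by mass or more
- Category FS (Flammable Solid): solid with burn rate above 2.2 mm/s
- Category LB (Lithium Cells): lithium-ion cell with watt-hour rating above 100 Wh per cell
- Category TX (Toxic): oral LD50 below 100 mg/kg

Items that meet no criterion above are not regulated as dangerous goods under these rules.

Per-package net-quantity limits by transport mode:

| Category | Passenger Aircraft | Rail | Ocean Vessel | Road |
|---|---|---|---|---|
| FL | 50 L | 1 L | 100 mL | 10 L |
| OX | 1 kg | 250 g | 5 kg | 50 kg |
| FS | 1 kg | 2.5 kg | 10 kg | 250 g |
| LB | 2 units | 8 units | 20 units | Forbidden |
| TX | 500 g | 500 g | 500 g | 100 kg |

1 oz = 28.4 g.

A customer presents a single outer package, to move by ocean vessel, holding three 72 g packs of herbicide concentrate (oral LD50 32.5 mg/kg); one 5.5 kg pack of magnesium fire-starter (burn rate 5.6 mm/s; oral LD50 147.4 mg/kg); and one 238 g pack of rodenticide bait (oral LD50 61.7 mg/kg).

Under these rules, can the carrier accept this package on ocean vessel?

Herbicide concentrate: oral LD50 32.5 mg/kg < 100 mg/kg → Category TX (Toxic).
With burn rate 5.6 mm/s (> 2.2 mm/s), the magnesium fire-starter falls in Category FS.
Rodenticide bait: oral LD50 61.7 mg/kg < 100 mg/kg → Category TX (Toxic).
Category TX net quantity: (three 72 g packs = 216 g) + 238 g = 454 g.
454 g is within the ocean vessel limit of 500 g for Category TX.
Category FS quantity: 5.5 kg.
5.5 kg ≤ 10 kg (ocean vessel limit, Category FS) — within limit.
Every hazard category is within its ocean vessel limit and no segregation rule is violated.

Yes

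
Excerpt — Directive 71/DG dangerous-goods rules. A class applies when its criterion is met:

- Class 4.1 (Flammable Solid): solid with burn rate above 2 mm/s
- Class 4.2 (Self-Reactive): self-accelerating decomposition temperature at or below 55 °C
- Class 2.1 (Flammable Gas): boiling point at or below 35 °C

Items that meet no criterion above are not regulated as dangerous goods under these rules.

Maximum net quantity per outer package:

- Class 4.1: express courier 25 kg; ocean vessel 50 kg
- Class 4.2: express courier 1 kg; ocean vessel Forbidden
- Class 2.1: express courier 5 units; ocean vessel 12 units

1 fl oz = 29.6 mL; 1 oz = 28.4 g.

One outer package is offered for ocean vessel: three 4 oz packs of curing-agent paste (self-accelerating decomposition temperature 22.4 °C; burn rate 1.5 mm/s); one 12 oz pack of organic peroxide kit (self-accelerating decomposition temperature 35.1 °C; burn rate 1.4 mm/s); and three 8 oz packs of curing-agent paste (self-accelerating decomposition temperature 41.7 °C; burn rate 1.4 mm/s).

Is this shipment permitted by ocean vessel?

Curing-agent paste: self-accelerating decomposition temperature 22.4 °C ≤ 55 °C → Class 4.2 (Self-Reactive).
Self-accelerating decomposition temperature 35.1 °C meets the Class 4.2 criterion (Self-Reactive), so the organic peroxide kit is Class 4.2.
With self-accelerating decomposition temperature 41.7 °C (≤ 55 °C), the curing-agent paste falls in Class 4.2.
Total Class 4.2: (three 4 oz packs = 340.8 g) + (one 12 oz pack = 340.8 g) + (three 8 oz packs = 681.6 g) = 1363.2 g.
By ocean vessel, Class 4.2 is Forbidden regardless of quantity.

No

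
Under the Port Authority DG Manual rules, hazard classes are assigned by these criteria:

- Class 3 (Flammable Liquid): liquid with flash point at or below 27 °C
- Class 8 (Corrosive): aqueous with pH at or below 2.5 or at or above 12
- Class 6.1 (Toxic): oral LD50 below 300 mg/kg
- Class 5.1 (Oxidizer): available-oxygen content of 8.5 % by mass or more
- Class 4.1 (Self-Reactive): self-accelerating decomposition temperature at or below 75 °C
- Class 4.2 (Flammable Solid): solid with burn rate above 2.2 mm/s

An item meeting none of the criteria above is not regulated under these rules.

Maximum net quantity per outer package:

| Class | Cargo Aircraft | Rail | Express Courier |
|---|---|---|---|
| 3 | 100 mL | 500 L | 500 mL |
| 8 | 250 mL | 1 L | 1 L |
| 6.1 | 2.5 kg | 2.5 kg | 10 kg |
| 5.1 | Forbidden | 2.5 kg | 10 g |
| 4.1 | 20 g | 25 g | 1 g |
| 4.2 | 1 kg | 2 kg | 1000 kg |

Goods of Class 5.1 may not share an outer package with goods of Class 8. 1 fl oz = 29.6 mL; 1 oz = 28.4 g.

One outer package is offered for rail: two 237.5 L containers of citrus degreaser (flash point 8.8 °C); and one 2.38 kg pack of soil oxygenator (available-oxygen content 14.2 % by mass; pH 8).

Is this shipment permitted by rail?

Yes

The citrus degreaser has flash point 8.8 °C, which is ≤ 27 °C, so it is Class 3 (Flammable Liquid).
Available-oxygen content 14.2 % by mass meets the Class 5.1 criterion (Oxidizer), so the soil oxygenator is Class 5.1.
Class 5.1 quantity: 2.38 kg.
2.38 kg is within the rail limit of 2.5 kg for Class 5.1.
Class 3 quantity: two 237.5 L containers = 475 L.
475 L is within the rail limit of 500 L for Class 3.
The segregation rule (Class 5.1 with Class 8) does not apply to Class 5.1 with Class 3.
Every hazard class is within its rail limit and no segregation rule is violated.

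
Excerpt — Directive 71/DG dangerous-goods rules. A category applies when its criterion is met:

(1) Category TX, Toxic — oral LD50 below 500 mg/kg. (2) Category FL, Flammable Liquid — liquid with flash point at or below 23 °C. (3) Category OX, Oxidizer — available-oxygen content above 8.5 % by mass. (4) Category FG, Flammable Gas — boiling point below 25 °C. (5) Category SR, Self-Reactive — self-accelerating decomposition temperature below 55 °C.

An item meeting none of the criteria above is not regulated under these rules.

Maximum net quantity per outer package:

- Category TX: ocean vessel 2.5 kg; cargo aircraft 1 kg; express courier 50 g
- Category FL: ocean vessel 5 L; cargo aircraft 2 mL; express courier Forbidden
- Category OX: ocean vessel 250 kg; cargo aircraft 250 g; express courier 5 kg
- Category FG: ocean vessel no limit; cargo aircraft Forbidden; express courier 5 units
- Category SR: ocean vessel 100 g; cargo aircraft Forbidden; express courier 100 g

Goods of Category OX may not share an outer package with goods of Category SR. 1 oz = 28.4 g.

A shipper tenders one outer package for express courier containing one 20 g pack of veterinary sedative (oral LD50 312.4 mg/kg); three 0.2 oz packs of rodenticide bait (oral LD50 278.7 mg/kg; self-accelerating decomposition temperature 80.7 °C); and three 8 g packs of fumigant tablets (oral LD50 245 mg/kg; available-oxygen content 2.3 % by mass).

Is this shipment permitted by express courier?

No

Oral LD50 312.4 mg/kg meets the Category TX criterion (Toxic), so the veterinary sedative is Category TX.
Oral LD50 278.7 mg/kg meets the Category TX criterion (Toxic), so the rodenticide bait is Category TX.
With oral LD50 245 mg/kg (< 500 mg/kg), the fumigant tablets fall in Category TX.
Total Category TX: 20 g + (three 0.2 oz packs = 17.04 g) + (three 8 g packs = 24 g) = 61.04 g.
61.04 g exceeds the express courier limit of 50 g for Category TX.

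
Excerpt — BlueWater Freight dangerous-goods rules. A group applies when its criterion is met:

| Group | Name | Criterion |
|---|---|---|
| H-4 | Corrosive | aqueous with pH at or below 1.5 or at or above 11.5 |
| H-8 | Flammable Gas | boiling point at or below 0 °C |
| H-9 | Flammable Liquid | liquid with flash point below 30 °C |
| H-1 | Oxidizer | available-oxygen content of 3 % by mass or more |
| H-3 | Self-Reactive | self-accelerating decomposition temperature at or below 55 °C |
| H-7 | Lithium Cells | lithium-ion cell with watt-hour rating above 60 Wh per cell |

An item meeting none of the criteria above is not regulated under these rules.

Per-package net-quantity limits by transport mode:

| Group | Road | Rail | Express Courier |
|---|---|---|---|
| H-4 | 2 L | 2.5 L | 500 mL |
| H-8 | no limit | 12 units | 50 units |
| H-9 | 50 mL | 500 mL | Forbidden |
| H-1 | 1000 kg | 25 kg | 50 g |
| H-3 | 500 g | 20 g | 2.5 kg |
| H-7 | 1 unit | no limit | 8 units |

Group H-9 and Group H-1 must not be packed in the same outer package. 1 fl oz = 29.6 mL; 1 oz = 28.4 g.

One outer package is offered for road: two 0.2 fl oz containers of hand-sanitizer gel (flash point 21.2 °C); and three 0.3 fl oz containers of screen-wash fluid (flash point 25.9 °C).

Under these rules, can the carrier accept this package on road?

Yes

Flash point 21.2 °C meets the Group H-9 criterion (Flammable Liquid), so the hand-sanitizer gel is Group H-9.
With flash point 25.9 °C (< 30 °C), the screen-wash fluid falls in Group H-9.
Total Group H-9: (two 0.2 fl oz containers = 11.84 mL) + (three 0.3 fl oz containers = 26.64 mL) = 38.48 mL.
That is within the Group H-9 road limit of 50 mL.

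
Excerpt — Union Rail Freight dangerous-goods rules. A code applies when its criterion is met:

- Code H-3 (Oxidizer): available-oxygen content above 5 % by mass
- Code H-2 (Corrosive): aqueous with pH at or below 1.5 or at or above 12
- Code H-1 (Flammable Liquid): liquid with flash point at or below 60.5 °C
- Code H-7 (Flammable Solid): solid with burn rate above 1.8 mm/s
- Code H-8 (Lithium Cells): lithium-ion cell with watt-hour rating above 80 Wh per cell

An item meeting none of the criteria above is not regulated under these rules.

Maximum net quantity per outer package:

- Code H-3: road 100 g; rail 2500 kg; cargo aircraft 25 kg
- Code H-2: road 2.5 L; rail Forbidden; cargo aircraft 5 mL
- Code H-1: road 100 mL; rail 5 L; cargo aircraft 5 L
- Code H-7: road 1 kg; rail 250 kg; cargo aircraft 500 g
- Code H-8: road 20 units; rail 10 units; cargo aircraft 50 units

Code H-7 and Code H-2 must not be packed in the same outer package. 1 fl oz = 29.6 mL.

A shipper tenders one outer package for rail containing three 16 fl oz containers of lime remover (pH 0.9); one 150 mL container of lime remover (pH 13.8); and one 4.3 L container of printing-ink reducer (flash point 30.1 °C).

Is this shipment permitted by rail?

The lime remover has pH 0.9, which is ≤ 1.5, so it is Code H-2 (Corrosive).
With pH 13.8 (≥ 12), the lime remover falls in Code H-2.
Flash point 30.1 °C meets the Code H-1 criterion (Flammable Liquid), so the printing-ink reducer is Code H-1.
Code H-1 quantity: 4.3 L.
That is within the Code H-1 rail limit of 5 L.
Total Code H-2: (three 16 fl oz containers = 1420.8 mL) + 150 mL = 1570.8 mL.
Code H-2 is Forbidden by rail.
The segregation rule (Code H-7 with Code H-2) does not apply to Code H-1 with Code H-2.

No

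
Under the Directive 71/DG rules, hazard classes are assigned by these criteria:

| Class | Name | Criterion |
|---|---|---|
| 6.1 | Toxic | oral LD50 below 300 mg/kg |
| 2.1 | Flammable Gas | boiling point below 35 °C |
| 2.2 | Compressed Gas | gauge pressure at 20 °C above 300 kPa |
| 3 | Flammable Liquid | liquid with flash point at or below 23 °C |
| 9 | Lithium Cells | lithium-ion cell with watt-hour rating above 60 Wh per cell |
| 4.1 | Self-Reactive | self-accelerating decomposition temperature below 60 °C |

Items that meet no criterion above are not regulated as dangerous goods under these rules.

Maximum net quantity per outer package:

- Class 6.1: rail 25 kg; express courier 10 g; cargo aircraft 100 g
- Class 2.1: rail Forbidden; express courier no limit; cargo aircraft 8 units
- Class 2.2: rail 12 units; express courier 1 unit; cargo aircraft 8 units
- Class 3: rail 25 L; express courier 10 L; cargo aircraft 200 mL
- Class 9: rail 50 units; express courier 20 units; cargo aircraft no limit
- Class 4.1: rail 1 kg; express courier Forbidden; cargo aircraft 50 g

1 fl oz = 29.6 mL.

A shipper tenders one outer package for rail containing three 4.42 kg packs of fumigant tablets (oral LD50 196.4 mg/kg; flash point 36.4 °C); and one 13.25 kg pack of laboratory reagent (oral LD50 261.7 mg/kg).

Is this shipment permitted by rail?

No

Fumigant tablets: oral LD50 196.4 mg/kg < 300 mg/kg → Class 6.1 (Toxic).
Oral LD50 261.7 mg/kg meets the Class 6.1 criterion (Toxic), so the laboratory reagent is Class 6.1.
Total Class 6.1: (three 4.42 kg packs = 13.26 kg) + 13.25 kg = 26.51 kg.
26.51 kg exceeds the rail limit of 25 kg for Class 6.1.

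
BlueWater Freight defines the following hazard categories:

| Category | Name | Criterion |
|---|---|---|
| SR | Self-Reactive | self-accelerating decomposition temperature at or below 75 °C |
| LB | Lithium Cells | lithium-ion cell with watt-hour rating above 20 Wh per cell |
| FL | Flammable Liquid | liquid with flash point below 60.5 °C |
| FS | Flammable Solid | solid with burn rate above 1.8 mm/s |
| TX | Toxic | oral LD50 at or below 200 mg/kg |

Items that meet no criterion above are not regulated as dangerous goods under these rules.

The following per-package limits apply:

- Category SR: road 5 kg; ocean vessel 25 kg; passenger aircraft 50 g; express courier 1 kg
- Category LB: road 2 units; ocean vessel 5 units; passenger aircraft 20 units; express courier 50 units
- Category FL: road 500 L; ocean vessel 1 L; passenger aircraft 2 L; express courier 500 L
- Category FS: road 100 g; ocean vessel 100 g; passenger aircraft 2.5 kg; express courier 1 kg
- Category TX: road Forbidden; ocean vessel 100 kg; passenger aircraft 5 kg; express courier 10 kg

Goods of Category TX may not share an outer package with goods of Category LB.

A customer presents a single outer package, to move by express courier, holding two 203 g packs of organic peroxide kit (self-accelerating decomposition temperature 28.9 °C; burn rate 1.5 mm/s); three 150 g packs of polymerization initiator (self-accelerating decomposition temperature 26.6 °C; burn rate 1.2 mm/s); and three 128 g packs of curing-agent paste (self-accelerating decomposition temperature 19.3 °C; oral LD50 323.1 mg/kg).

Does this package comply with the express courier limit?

Organic peroxide kit: self-accelerating decomposition temperature 28.9 °C ≤ 75 °C → Category SR (Self-Reactive).
Polymerization initiator: self-accelerating decomposition temperature 26.6 °C ≤ 75 °C → Category SR (Self-Reactive).
The curing-agent paste has self-accelerating decomposition temperature 19.3 °C, which is ≤ 75 °C, so it is Category SR (Self-Reactive).
Category SR net quantity: (two 203 g packs = 406 g) + (three 150 g packs = 450 g) + (three 128 g packs = 384 g) = 1.24 kg.
1.24 kg exceeds the express courier limit of 1 kg for Category SR.

No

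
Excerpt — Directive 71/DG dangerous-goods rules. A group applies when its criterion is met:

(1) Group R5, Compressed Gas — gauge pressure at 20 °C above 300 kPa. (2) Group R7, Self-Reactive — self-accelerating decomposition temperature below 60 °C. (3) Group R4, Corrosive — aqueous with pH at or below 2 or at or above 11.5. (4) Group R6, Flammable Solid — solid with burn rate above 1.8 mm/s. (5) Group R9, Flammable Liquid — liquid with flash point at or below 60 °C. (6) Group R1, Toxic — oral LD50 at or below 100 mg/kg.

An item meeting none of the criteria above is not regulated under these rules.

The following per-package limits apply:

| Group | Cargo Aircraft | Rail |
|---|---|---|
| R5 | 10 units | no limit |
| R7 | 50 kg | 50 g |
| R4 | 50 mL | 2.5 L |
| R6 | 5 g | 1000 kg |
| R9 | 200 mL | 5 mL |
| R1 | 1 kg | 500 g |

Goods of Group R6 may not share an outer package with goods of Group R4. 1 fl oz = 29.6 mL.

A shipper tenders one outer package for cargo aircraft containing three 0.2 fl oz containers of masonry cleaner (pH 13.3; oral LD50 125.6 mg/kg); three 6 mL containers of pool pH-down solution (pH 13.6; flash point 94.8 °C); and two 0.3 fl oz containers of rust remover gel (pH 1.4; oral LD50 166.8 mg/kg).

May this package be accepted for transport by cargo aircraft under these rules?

No

The masonry cleaner has pH 13.3, which is ≥ 11.5, so it is Group R4 (Corrosive).
With pH 13.6 (≥ 11.5), the pool pH-down solution falls in Group R4.
The rust remover gel has pH 1.4, which is ≤ 2, so it is Group R4 (Corrosive).
Total Group R4: (three 0.2 fl oz containers = 17.76 mL) + (three 6 mL containers = 18 mL) + (two 0.3 fl oz containers = 17.76 mL) = 53.52 mL.
That exceeds the Group R4 cargo aircraft limit of 50 mL.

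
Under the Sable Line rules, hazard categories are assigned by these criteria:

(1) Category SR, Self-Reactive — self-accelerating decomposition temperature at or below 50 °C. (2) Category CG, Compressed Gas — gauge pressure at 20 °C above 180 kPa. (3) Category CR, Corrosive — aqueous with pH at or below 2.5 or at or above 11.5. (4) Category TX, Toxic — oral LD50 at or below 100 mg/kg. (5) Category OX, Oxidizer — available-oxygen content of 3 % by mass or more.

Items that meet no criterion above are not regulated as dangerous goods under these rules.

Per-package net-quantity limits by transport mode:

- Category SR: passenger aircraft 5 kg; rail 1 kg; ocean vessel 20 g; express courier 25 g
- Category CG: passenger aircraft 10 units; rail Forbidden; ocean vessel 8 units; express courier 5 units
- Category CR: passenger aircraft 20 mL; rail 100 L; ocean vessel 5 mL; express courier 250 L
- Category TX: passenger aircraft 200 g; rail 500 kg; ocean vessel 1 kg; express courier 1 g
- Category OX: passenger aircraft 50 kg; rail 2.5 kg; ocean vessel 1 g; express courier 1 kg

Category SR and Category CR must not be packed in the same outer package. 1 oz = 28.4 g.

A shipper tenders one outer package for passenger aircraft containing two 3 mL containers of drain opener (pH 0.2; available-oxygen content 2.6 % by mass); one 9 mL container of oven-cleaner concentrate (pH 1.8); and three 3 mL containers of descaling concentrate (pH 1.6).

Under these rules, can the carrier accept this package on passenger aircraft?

No

With pH 0.2 (≤ 2.5), the drain opener falls in Category CR.
The oven-cleaner concentrate has pH 1.8, which is ≤ 2.5, so it is Category CR (Corrosive).
With pH 1.6 (≤ 2.5), the descaling concentrate falls in Category CR.
Category CR net quantity: (two 3 mL containers = 6 mL) + 9 mL + (three 3 mL containers = 9 mL) = 24 mL.
That exceeds the Category CR passenger aircraft limit of 20 mL.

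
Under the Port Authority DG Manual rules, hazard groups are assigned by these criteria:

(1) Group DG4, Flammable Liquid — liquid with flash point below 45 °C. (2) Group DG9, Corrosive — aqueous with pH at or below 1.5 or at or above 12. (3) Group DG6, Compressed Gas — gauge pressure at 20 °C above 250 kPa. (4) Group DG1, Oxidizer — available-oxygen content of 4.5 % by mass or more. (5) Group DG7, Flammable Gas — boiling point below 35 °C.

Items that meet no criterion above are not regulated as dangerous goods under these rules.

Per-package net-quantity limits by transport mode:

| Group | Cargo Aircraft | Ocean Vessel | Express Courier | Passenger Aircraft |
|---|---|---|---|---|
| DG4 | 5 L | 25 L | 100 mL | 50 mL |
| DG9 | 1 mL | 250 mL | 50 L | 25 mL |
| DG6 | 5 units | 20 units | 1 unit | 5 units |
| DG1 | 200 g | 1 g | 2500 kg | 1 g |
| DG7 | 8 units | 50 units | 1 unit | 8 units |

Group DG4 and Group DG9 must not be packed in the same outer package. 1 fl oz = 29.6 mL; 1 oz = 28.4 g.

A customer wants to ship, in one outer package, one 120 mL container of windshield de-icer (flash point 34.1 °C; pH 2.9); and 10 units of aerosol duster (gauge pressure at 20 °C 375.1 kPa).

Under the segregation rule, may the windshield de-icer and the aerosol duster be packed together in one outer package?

Yes

The windshield de-icer has flash point 34.1 °C, which is < 45 °C, so it is Group DG4 (Flammable Liquid).
Gauge pressure at 20 °C 375.1 kPa meets the Group DG6 criterion (Compressed Gas), so the aerosol duster is Group DG6.
No segregation rule bars Group DG4 with Group DG6.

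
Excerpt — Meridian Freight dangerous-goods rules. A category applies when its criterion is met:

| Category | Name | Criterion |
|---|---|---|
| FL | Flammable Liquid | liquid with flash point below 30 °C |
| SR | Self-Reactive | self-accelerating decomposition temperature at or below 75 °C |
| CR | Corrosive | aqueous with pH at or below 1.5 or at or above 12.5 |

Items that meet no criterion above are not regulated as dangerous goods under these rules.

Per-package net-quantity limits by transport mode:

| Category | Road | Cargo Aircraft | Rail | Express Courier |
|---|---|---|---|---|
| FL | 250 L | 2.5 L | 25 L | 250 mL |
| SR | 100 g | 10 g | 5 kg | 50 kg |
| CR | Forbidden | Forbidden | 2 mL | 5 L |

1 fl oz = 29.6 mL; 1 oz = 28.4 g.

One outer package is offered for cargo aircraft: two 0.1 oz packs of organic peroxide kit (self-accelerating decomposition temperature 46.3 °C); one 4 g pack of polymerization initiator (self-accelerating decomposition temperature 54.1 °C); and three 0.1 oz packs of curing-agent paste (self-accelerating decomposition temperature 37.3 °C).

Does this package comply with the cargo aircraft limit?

The organic peroxide kit has self-accelerating decomposition temperature 46.3 °C, which is ≤ 75 °C, so it is Category SR (Self-Reactive).
The polymerization initiator has self-accelerating decomposition temperature 54.1 °C, which is ≤ 75 °C, so it is Category SR (Self-Reactive).
Self-accelerating decomposition temperature 37.3 °C meets the Category SR criterion (Self-Reactive), so the curing-agent paste is Category SR.
Total Category SR: (two 0.1 oz packs = 5.68 g) + 4 g + (three 0.1 oz packs = 8.52 g) = 18.2 g.
18.2 g > 10 g (cargo aircraft limit, Category SR) — over the limit.

No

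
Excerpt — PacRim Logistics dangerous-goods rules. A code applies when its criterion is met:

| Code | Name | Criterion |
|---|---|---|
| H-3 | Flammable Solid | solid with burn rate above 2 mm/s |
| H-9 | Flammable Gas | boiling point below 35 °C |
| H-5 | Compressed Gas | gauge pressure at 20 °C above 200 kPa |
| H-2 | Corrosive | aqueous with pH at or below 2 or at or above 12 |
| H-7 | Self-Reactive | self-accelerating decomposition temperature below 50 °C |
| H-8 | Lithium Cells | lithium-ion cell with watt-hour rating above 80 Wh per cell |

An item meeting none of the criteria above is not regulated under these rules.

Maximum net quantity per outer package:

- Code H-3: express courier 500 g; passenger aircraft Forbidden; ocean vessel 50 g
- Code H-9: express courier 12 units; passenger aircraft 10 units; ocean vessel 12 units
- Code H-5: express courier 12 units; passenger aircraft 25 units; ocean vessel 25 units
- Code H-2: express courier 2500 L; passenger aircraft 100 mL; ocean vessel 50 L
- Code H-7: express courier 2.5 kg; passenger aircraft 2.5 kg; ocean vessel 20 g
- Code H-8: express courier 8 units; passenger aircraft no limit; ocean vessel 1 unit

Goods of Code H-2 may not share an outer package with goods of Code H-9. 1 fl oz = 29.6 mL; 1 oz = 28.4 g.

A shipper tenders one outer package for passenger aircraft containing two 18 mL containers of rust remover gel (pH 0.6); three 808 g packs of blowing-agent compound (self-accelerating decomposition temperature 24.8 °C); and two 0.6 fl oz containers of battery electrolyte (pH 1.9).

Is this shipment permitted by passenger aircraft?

The rust remover gel has pH 0.6, which is ≤ 2, so it is Code H-2 (Corrosive).
The blowing-agent compound has self-accelerating decomposition temperature 24.8 °C, which is < 50 °C, so it is Code H-7 (Self-Reactive).
The battery electrolyte has pH 1.9, which is ≤ 2, so it is Code H-2 (Corrosive).
Code H-2 net quantity: (two 18 mL containers = 36 mL) + (two 0.6 fl oz containers = 35.52 mL) = 71.52 mL.
71.52 mL is within the passenger aircraft limit of 100 mL for Code H-2.
Code H-7 quantity: three 808 g packs = 2.424 kg.
2.424 kg ≤ 2.5 kg (passenger aircraft limit, Code H-7) — within limit.
The segregation rule (Code H-2 with Code H-9) does not apply to Code H-2 with Code H-7.
Every hazard code is within its passenger aircraft limit and no segregation rule is violated.

Yes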